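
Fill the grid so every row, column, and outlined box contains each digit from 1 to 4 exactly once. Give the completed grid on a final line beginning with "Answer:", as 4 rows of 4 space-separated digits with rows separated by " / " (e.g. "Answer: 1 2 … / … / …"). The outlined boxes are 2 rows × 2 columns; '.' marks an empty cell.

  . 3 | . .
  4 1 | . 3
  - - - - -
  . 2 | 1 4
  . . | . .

Step 1. [r2c3∈{2}] nothing but 2 survives at r2c3 ⇒ r2c3=2.
Step 2. [r3c1∈{3}] nothing but 3 survives at r3c1 ⇒ r3c1=3.
Step 3. [r4c1∈{1}] nothing but 1 survives at r4c1, so r4c1=1.
Step 4. [r4c3∈{3}] r4c3's peers cover all but 3, so r4c3=3.
Step 5. [r4c2∈{4}] nothing but 4 survives at r4c2. So r4c2=4.
Step 6. [r1c3∈{4}] r1c3 is down to just 4. So r1c3=4.
Step 7. [r1c4∈{1}] r1c4's peers cover all but 1 ⇒ r1c4=1.
Step 8. [r1c1∈{2}] r1c1 is down to just 2. So r1c1=2.
Step 9. [r4c4∈{2}] r4c4 is down to just 2 ⇒ r4c4=2.

Answer: 2 3 4 1 / 4 1 2 3 / 3 2 1 4 / 1 4 3 2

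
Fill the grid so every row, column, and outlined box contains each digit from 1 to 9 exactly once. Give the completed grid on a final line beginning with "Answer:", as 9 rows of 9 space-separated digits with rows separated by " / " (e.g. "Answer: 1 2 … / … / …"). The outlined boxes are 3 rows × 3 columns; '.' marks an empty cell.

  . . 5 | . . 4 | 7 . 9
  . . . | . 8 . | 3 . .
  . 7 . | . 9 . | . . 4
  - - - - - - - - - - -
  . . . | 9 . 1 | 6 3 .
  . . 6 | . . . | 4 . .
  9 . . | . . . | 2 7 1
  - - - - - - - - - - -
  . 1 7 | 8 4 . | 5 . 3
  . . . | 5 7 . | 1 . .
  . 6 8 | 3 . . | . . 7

Step 1. [r7c1∈{2}] only 2 remains possible at r7c1. So r7c1=2.
Step 2. [r5c1∈{1,3,5,7,8}] row 5 places 1 nowhere but r5c1. So r5c1=1.
Step 3. [r5c8∈{5,8,9}] row 5 places 9 nowhere but r5c8 ⇒ r5c8=9.
Step 4. [r7c8∈{6}] r7c8 has the single candidate 6 ⇒ r7c8=6.
Step 5. [r2c9∈{2,5,6}] col 9 places 6 nowhere but r2c9. So r2c9=6.
Step 6. [r2c1∈{4}] nothing but 4 survives at r2c1. So r2c1=4.
Step 7. [r8c1∈{3}] only 3 remains possible at r8c1. So r8c1=3.
Step 8. [r8c9∈{2,8}] across col 9, 2 lands solely at r8c9 ⇒ r8c9=2.
Step 9. [r8c6∈{6,9}] across row 8, 6 lands solely at r8c6 ⇒ r8c6=6.
Step 10. [r8c8∈{4,8}] across row 8, 8 lands solely at r8c8, so r8c8=8.
Step 11. [r6c4∈{4,6}] col 4 places 4 nowhere but r6c4, so r6c4=4.
Step 12. [r6c3∈{3}] only 3 remains possible at r6c3, so r6c3=3.
Step 13. [r3c6∈{2,3,5}] 3 has one home in row 3: r3c6, so r3c6=3.
Step 14. [r2c6∈{2,5,7}] in box 2, 5 fits only at r2c6 ⇒ r2c6=5.
Step 15. [r2c4∈{1,2,7}] row 2 places 7 nowhere but r2c4 ⇒ r2c4=7.
Step 16. [r5c4∈{2}] only 2 remains possible at r5c4, so r5c4=2.
Step 17. [r1c5∈{1,2,6}] across box 2, 2 lands solely at r1c5 ⇒ r1c5=2.
Step 18. [r4c5∈{5}] r4c5 has the single candidate 5. So r4c5=5.
Step 19. [r4c9∈{8}] r4c9's peers cover all but 8, so r4c9=8.
Step 20. [r1c8∈{1}] r1c8 is down to just 1, so r1c8=1.
Step 21. [r2c8∈{2}] only 2 remains possible at r2c8. So r2c8=2.
Step 22. [r4c2∈{2,4}] in col 2, 2 fits only at r4c2 ⇒ r4c2=2.
Step 23. [r6c6∈{8}] r6c6 has the single candidate 8 ⇒ r6c6=8.
Step 24. [r5c2∈{5,8}] across row 5, 8 lands solely at r5c2. So r5c2=8.
Step 25. [r1c1∈{6,8}] 8 has one home in row 1: r1c1, so r1c1=8.
Step 26. [r3c4∈{1,6}] in col 4, 1 fits only at r3c4. So r3c4=1.
Step 27. [r2c2∈{9}] only 9 remains possible at r2c2. So r2c2=9.
Step 28. [r9c7∈{9}] only 9 remains possible at r9c7. So r9c7=9.
Step 29. [r4c3∈{4}] only 4 remains possible at r4c3 ⇒ r4c3=4.
Step 30. [r1c2∈{3}] r1c2 is down to just 3. So r1c2=3.
Step 31. [r1c4∈{6}] nothing but 6 survives at r1c4, so r1c4=6.
Step 32. [r6c2∈{5}] r6c2's peers cover all but 5, so r6c2=5.
Step 33. [r9c8∈{4}] r9c8 has the single candidate 4 ⇒ r9c8=4.
Step 34. [r7c6∈{9}] nothing but 9 survives at r7c6. So r7c6=9.
Step 35. [r9c1∈{5}] r9c1 is down to just 5 ⇒ r9c1=5.
Step 36. [r9c6∈{2}] r9c6's peers cover all but 2, so r9c6=2.
Step 37. [r3c3∈{2}] only 2 remains possible at r3c3 ⇒ r3c3=2.
Step 38. [r5c6∈{7}] r5c6's peers cover all but 7. So r5c6=7.
Step 39. [r8c2∈{4}] r8c2 is down to just 4, so r8c2=4.
Step 40. [r3c7∈{8}] nothing but 8 survives at r3c7. So r3c7=8.
Step 41. [r5c9∈{5}] r5c9 is down to just 5 ⇒ r5c9=5.
Step 42. [r2c3∈{1}] r2c3's peers cover all but 1. So r2c3=1.
Step 43. [r8c3∈{9}] only 9 remains possible at r8c3 ⇒ r8c3=9.
Step 44. [r5c5∈{3}] only 3 remains possible at r5c5. So r5c5=3.
Step 45. [r9c5∈{1}] r9c5 is down to just 1. So r9c5=1.
Step 46. [r3c8∈{5}] r3c8's peers cover all but 5, so r3c8=5.
Step 47. [r6c5∈{6}] r6c5 is down to just 6 ⇒ r6c5=6.
Step 48. [r3c1∈{6}] r3c1 is down to just 6. So r3c1=6.
Step 49. [r4c1∈{7}] r4c1's peers cover all but 7 ⇒ r4c1=7.

Answer: 8 3 5 6 2 4 7 1 9 / 4 9 1 7 8 5 3 2 6 / 6 7 2 1 9 3 8 5 4 / 7 2 4 9 5 1 6 3 8 / 1 8 6 2 3 7 4 9 5 / 9 5 3 4 6 8 2 7 1 / 2 1 7 8 4 9 5 6 3 / 3 4 9 5 7 6 1 8 2 / 5 6 8 3 1 2 9 4 7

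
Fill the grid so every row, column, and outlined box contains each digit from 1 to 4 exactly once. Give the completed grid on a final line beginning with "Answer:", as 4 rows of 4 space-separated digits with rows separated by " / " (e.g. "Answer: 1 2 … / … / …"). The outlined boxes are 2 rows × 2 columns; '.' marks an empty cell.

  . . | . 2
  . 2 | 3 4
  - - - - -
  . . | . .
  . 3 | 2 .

Step 1. [r2c1∈{1}] r2c1 is down to just 1, so r2c1=1.
Step 2. [r3c3∈{1,4}] across col 3, 4 lands solely at r3c3, so r3c3=4.
Step 3. [r3c4∈{1,3}] 3 has one home in row 3: r3c4. So r3c4=3.
Step 4. [r1c2∈{4}] r1c2 is down to just 4 ⇒ r1c2=4.
Step 5. [r3c2∈{1}] nothing but 1 survives at r3c2, so r3c2=1.
Step 6. [r1c1∈{3}] r1c1 has the single candidate 3 ⇒ r1c1=3.
Step 7. [r3c1∈{2}] r3c1 is down to just 2 ⇒ r3c1=2.
Step 8. [r4c1∈{4}] nothing but 4 survives at r4c1, so r4c1=4.
Step 9. [r4c4∈{1}] r4c4 is down to just 1. So r4c4=1.
Step 10. [r1c3∈{1}] nothing but 1 survives at r1c3. So r1c3=1.

Answer: 3 4 1 2 / 1 2 3 4 / 2 1 4 3 / 4 3 2 1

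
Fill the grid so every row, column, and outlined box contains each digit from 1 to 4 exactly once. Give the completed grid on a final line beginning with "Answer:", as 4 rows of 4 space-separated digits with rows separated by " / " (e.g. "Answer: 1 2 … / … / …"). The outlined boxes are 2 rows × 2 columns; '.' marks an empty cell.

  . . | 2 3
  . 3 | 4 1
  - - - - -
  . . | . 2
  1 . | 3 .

Step 1. [r3c2∈{4}] r3c2 has the single candidate 4. So r3c2=4.
Step 2. [r4c4∈{4}] r4c4's peers cover all but 4 ⇒ r4c4=4.
Step 3. [r3c3∈{1}] nothing but 1 survives at r3c3 ⇒ r3c3=1.
Step 4. [r1c2∈{1}] r1c2 is down to just 1, so r1c2=1.
Step 5. [r3c1∈{3}] r3c1 is down to just 3 ⇒ r3c1=3.
Step 6. [r4c2∈{2}] r4c2 has the single candidate 2. So r4c2=2.
Step 7. [r1c1∈{4}] r1c1 is down to just 4. So r1c1=4.
Step 8. [r2c1∈{2}] r2c1 is down to just 2, so r2c1=2.

Answer: 4 1 2 3 / 2 3 4 1 / 3 4 1 2 / 1 2 3 4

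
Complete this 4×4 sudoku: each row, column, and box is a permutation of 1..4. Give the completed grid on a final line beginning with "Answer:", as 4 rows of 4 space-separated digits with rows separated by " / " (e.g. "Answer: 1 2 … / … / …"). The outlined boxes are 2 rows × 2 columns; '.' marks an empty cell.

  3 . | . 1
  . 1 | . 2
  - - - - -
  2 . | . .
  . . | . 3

Step 1. [r1c3∈{4}] r1c3 is down to just 4, so r1c3=4.
Step 2. [r4c1∈{1,4}] in col 1, 1 fits only at r4c1, so r4c1=1.
Step 3. [r3c4∈{4}] only 4 remains possible at r3c4. So r3c4=4.
Step 4. [r4c3∈{2}] nothing but 2 survives at r4c3, so r4c3=2.
Step 5. [r1c2∈{2}] only 2 remains possible at r1c2. So r1c2=2.
Step 6. [r3c3∈{1}] only 1 remains possible at r3c3. So r3c3=1.
Step 7. [r4c2∈{4}] r4c2 has the single candidate 4, so r4c2=4.
Step 8. [r3c2∈{3}] nothing but 3 survives at r3c2 ⇒ r3c2=3.
Step 9. [r2c3∈{3}] r2c3 has the single candidate 3. So r2c3=3.
Step 10. [r2c1∈{4}] r2c1 has the single candidate 4, so r2c1=4.

Answer: 3 2 4 1 / 4 1 3 2 / 2 3 1 4 / 1 4 2 3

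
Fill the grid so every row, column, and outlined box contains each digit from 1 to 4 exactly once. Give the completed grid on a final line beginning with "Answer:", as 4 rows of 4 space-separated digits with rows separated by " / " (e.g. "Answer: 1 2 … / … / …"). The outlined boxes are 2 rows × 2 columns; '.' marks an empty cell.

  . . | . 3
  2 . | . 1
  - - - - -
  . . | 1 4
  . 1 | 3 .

Step 1. [r1c2∈{4}] only 4 remains possible at r1c2. So r1c2=4.
Step 2. [r3c2∈{2,3}] row 3 places 2 nowhere but r3c2 ⇒ r3c2=2.
Step 3. [r2c3∈{4}] r2c3's peers cover all but 4, so r2c3=4.
Step 4. [r2c2∈{3}] only 3 remains possible at r2c2 ⇒ r2c2=3.
Step 5. [r4c1∈{4}] r4c1 has the single candidate 4. So r4c1=4.
Step 6. [r1c3∈{2}] r1c3 has the single candidate 2. So r1c3=2.
Step 7. [r3c1∈{3}] only 3 remains possible at r3c1. So r3c1=3.
Step 8. [r4c4∈{2}] nothing but 2 survives at r4c4 ⇒ r4c4=2.
Step 9. [r1c1∈{1}] r1c1 has the single candidate 1. So r1c1=1.

Answer: 1 4 2 3 / 2 3 4 1 / 3 2 1 4 / 4 1 3 2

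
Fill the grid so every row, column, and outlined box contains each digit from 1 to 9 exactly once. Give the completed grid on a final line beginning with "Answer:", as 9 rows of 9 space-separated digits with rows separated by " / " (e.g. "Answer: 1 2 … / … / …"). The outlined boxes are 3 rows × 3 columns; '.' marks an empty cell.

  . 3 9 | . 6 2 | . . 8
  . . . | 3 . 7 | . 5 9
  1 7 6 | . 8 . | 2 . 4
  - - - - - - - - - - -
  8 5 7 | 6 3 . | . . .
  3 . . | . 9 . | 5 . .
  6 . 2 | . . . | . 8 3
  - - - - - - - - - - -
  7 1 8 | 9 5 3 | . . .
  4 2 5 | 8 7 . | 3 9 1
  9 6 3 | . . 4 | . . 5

Step 1. [r4c6∈{1}] r4c6's peers cover all but 1 ⇒ r4c6=1.
Step 2. [r6c7∈{1,4,7,9}] in row 6, 1 fits only at r6c7, so r6c7=1.
Step 3. [r5c2∈{4}] only 4 remains possible at r5c2, so r5c2=4.
Step 4. [r4c9∈{2}] r4c9 is down to just 2. So r4c9=2.
Step 5. [r1c4∈{1,4,5}] r1c4 is the only open cell in row 1 admitting 4 ⇒ r1c4=4.
Step 6. [r7c9∈{6}] r7c9 is down to just 6. So r7c9=6.
Step 7. [r9c5∈{1,2}] across col 5, 2 lands solely at r9c5. So r9c5=2.
Step 8. [r9c8∈{7}] nothing but 7 survives at r9c8 ⇒ r9c8=7.
Step 9. [r3c4∈{5}] only 5 remains possible at r3c4. So r3c4=5.
Step 10. [r7c7∈{4}] r7c7 has the single candidate 4, so r7c7=4.
Step 11. [r5c4∈{2,7}] r5c4 is the only open cell in row 5 admitting 2, so r5c4=2.
Step 12. [r4c7∈{9}] r4c7 is down to just 9 ⇒ r4c7=9.
Step 13. [r6c6∈{5}] only 5 remains possible at r6c6 ⇒ r6c6=5.
Step 14. [r1c7∈{7}] only 7 remains possible at r1c7 ⇒ r1c7=7.
Step 15. [r5c6∈{8}] nothing but 8 survives at r5c6. So r5c6=8.
Step 16. [r8c6∈{6}] only 6 remains possible at r8c6 ⇒ r8c6=6.
Step 17. [r2c1∈{2}] r2c1 is down to just 2, so r2c1=2.
Step 18. [r2c3∈{4}] r2c3 is down to just 4 ⇒ r2c3=4.
Step 19. [r5c3∈{1}] r5c3 has the single candidate 1. So r5c3=1.
Step 20. [r2c2∈{8}] only 8 remains possible at r2c2 ⇒ r2c2=8.
Step 21. [r5c9∈{7}] r5c9's peers cover all but 7 ⇒ r5c9=7.
Step 22. [r6c5∈{4}] only 4 remains possible at r6c5 ⇒ r6c5=4.
Step 23. [r4c8∈{4}] r4c8 is down to just 4, so r4c8=4.
Step 24. [r3c8∈{3}] r3c8 has the single candidate 3 ⇒ r3c8=3.
Step 25. [r2c5∈{1}] r2c5 has the single candidate 1. So r2c5=1.
Step 26. [r7c8∈{2}] r7c8's peers cover all but 2. So r7c8=2.
Step 27. [r6c4∈{7}] r6c4 has the single candidate 7 ⇒ r6c4=7.
Step 28. [r1c8∈{1}] only 1 remains possible at r1c8 ⇒ r1c8=1.
Step 29. [r1c1∈{5}] r1c1 has the single candidate 5 ⇒ r1c1=5.
Step 30. [r6c2∈{9}] r6c2 has the single candidate 9, so r6c2=9.
Step 31. [r5c8∈{6}] r5c8's peers cover all but 6, so r5c8=6.
Step 32. [r9c7∈{8}] r9c7 has the single candidate 8. So r9c7=8.
Step 33. [r2c7∈{6}] r2c7 has the single candidate 6. So r2c7=6.
Step 34. [r9c4∈{1}] only 1 remains possible at r9c4 ⇒ r9c4=1.
Step 35. [r3c6∈{9}] r3c6's peers cover all but 9 ⇒ r3c6=9.

Answer: 5 3 9 4 6 2 7 1 8 / 2 8 4 3 1 7 6 5 9 / 1 7 6 5 8 9 2 3 4 / 8 5 7 6 3 1 9 4 2 / 3 4 1 2 9 8 5 6 7 / 6 9 2 7 4 5 1 8 3 / 7 1 8 9 5 3 4 2 6 / 4 2 5 8 7 6 3 9 1 / 9 6 3 1 2 4 8 7 5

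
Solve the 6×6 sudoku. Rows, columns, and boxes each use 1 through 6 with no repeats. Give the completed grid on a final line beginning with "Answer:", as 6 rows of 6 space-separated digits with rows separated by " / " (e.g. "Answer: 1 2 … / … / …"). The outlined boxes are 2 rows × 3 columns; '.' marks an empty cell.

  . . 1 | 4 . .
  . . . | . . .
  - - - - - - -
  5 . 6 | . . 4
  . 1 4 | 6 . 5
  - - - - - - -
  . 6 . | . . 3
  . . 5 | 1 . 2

Step 1. [r2c3∈{2,3}] across col 3, 3 lands solely at r2c3 ⇒ r2c3=3.
Step 2. [r1c5∈{2,3,5,6}] across row 1, 3 lands solely at r1c5. So r1c5=3.
Step 3. [r4c5∈{2}] r4c5 is down to just 2 ⇒ r4c5=2.
Step 4. [r3c2∈{2,3}] in row 3, 2 fits only at r3c2, so r3c2=2.
Step 5. [r1c6∈{6}] r1c6 has the single candidate 6, so r1c6=6.
Step 6. [r1c1∈{2}] r1c1 is down to just 2, so r1c1=2.
Step 7. [r5c4∈{5}] r5c4 has the single candidate 5. So r5c4=5.
Step 8. [r5c5∈{4}] r5c5 has the single candidate 4. So r5c5=4.
Step 9. [r6c2∈{3,4}] in col 2, 3 fits only at r6c2 ⇒ r6c2=3.
Step 10. [r2c2∈{4,5}] 4 has one home in col 2: r2c2 ⇒ r2c2=4.
Step 11. [r3c5∈{1}] nothing but 1 survives at r3c5 ⇒ r3c5=1.
Step 12. [r2c6∈{1}] r2c6's peers cover all but 1, so r2c6=1.
Step 13. [r6c5∈{6}] nothing but 6 survives at r6c5. So r6c5=6.
Step 14. [r2c1∈{6}] only 6 remains possible at r2c1. So r2c1=6.
Step 15. [r5c1∈{1}] only 1 remains possible at r5c1. So r5c1=1.
Step 16. [r4c1∈{3}] only 3 remains possible at r4c1 ⇒ r4c1=3.
Step 17. [r6c1∈{4}] r6c1's peers cover all but 4, so r6c1=4.
Step 18. [r2c4∈{2}] r2c4 is down to just 2, so r2c4=2.
Step 19. [r3c4∈{3}] nothing but 3 survives at r3c4, so r3c4=3.
Step 20. [r2c5∈{5}] nothing but 5 survives at r2c5 ⇒ r2c5=5.
Step 21. [r5c3∈{2}] only 2 remains possible at r5c3, so r5c3=2.
Step 22. [r1c2∈{5}] r1c2 is down to just 5. So r1c2=5.

Answer: 2 5 1 4 3 6 / 6 4 3 2 5 1 / 5 2 6 3 1 4 / 3 1 4 6 2 5 / 1 6 2 5 4 3 / 4 3 5 1 6 2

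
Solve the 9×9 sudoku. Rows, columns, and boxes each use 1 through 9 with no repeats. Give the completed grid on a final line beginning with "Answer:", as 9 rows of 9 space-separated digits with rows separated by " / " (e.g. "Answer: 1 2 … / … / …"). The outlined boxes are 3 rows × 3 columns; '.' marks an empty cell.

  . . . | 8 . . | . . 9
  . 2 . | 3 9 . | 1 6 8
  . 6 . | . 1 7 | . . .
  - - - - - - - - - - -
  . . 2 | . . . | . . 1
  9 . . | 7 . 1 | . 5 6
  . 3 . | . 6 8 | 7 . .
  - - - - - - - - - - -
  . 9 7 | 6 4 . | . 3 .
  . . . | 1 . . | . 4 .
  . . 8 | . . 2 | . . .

Step 1. [r8c2∈{5}] r8c2 is down to just 5, so r8c2=5.
Step 2. [r5c3∈{4}] r5c3 is down to just 4 ⇒ r5c3=4.
Step 3. [r7c6∈{5}] r7c6 has the single candidate 5. So r7c6=5.
Step 4. [r3c9∈{2,3,4,5}] across col 9, 3 lands solely at r3c9. So r3c9=3.
Step 5. [r2c3∈{5}] r2c3 has the single candidate 5 ⇒ r2c3=5.
Step 6. [r9c4∈{9}] r9c4 is down to just 9 ⇒ r9c4=9.
Step 7. [r4c8∈{8,9}] in col 8, 8 fits only at r4c8, so r4c8=8.
Step 8. [r8c6∈{3}] only 3 remains possible at r8c6, so r8c6=3.
Step 9. [r7c1∈{1,2}] in row 7, 1 fits only at r7c1. So r7c1=1.
Step 10. [r3c8∈{2}] r3c8 is down to just 2. So r3c8=2.
Step 11. [r6c4∈{2,4,5}] across col 4, 2 lands solely at r6c4 ⇒ r6c4=2.
Step 12. [r2c1∈{4,7}] in row 2, 7 fits only at r2c1 ⇒ r2c1=7.
Step 13. [r8c7∈{2,6,8,9}] in row 8, 9 fits only at r8c7 ⇒ r8c7=9.
Step 14. [r9c1∈{3,4,6}] 3 has one home in row 9: r9c1 ⇒ r9c1=3.
Step 15. [r1c1∈{4}] only 4 remains possible at r1c1 ⇒ r1c1=4.
Step 16. [r3c7∈{4,5}] across box 3, 4 lands solely at r3c7 ⇒ r3c7=4.
Step 17. [r9c5∈{7}] r9c5 is down to just 7 ⇒ r9c5=7.
Step 18. [r1c7∈{5}] r1c7 is down to just 5, so r1c7=5.
Step 19. [r4c5∈{3,5}] col 5 places 5 nowhere but r4c5, so r4c5=5.
Step 20. [r8c1∈{2,6}] 2 has one home in col 1: r8c1, so r8c1=2.
Step 21. [r5c7∈{2,3}] 2 has one home in row 5: r5c7. So r5c7=2.
Step 22. [r2c6∈{4}] r2c6 has the single candidate 4, so r2c6=4.
Step 23. [r6c3∈{1}] r6c3 has the single candidate 1, so r6c3=1.
Step 24. [r3c4∈{5}] nothing but 5 survives at r3c4. So r3c4=5.
Step 25. [r1c5∈{2}] r1c5's peers cover all but 2 ⇒ r1c5=2.
Step 26. [r3c1∈{8}] r3c1's peers cover all but 8. So r3c1=8.
Step 27. [r1c2∈{1}] r1c2's peers cover all but 1. So r1c2=1.
Step 28. [r8c5∈{8}] r8c5's peers cover all but 8. So r8c5=8.
Step 29. [r6c8∈{9}] r6c8's peers cover all but 9. So r6c8=9.
Step 30. [r1c6∈{6}] only 6 remains possible at r1c6. So r1c6=6.
Step 31. [r4c6∈{9}] r4c6's peers cover all but 9 ⇒ r4c6=9.
Step 32. [r8c3∈{6}] r8c3 is down to just 6 ⇒ r8c3=6.
Step 33. [r4c7∈{3}] r4c7 is down to just 3 ⇒ r4c7=3.
Step 34. [r1c3∈{3}] r1c3 has the single candidate 3, so r1c3=3.
Step 35. [r5c2∈{8}] nothing but 8 survives at r5c2 ⇒ r5c2=8.
Step 36. [r1c8∈{7}] r1c8 is down to just 7 ⇒ r1c8=7.
Step 37. [r9c8∈{1}] r9c8's peers cover all but 1 ⇒ r9c8=1.
Step 38. [r6c1∈{5}] r6c1 is down to just 5, so r6c1=5.
Step 39. [r7c7∈{8}] r7c7 is down to just 8, so r7c7=8.
Step 40. [r3c3∈{9}] r3c3 is down to just 9, so r3c3=9.
Step 41. [r8c9∈{7}] r8c9 has the single candidate 7, so r8c9=7.
Step 42. [r5c5∈{3}] r5c5 has the single candidate 3. So r5c5=3.
Step 43. [r4c1∈{6}] r4c1's peers cover all but 6. So r4c1=6.
Step 44. [r9c7∈{6}] r9c7's peers cover all but 6 ⇒ r9c7=6.
Step 45. [r4c2∈{7}] only 7 remains possible at r4c2, so r4c2=7.
Step 46. [r9c2∈{4}] r9c2 has the single candidate 4, so r9c2=4.
Step 47. [r6c9∈{4}] only 4 remains possible at r6c9 ⇒ r6c9=4.
Step 48. [r4c4∈{4}] r4c4's peers cover all but 4. So r4c4=4.
Step 49. [r9c9∈{5}] nothing but 5 survives at r9c9 ⇒ r9c9=5.
Step 50. [r7c9∈{2}] only 2 remains possible at r7c9. So r7c9=2.

Answer: 4 1 3 8 2 6 5 7 9 / 7 2 5 3 9 4 1 6 8 / 8 6 9 5 1 7 4 2 3 / 6 7 2 4 5 9 3 8 1 / 9 8 4 7 3 1 2 5 6 / 5 3 1 2 6 8 7 9 4 / 1 9 7 6 4 5 8 3 2 / 2 5 6 1 8 3 9 4 7 / 3 4 8 9 7 2 6 1 5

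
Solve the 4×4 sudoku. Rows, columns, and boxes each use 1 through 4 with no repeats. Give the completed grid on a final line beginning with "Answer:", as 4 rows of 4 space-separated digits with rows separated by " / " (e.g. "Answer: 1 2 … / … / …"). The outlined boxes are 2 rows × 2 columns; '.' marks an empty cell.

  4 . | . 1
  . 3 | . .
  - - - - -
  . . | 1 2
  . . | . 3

Step 1. [r1c2∈{2}] r1c2 has the single candidate 2. So r1c2=2.
Step 2. [r4c2∈{1,4}] col 2 places 1 nowhere but r4c2 ⇒ r4c2=1.
Step 3. [r2c3∈{2,4}] r2c3 is the only open cell in row 2 admitting 2, so r2c3=2.
Step 4. [r1c3∈{3}] only 3 remains possible at r1c3, so r1c3=3.
Step 5. [r4c3∈{4}] r4c3 is down to just 4, so r4c3=4.
Step 6. [r4c1∈{2}] only 2 remains possible at r4c1, so r4c1=2.
Step 7. [r3c2∈{4}] r3c2 has the single candidate 4, so r3c2=4.
Step 8. [r2c1∈{1}] r2c1's peers cover all but 1 ⇒ r2c1=1.
Step 9. [r2c4∈{4}] only 4 remains possible at r2c4. So r2c4=4.
Step 10. [r3c1∈{3}] r3c1 is down to just 3, so r3c1=3.

Answer: 4 2 3 1 / 1 3 2 4 / 3 4 1 2 / 2 1 4 3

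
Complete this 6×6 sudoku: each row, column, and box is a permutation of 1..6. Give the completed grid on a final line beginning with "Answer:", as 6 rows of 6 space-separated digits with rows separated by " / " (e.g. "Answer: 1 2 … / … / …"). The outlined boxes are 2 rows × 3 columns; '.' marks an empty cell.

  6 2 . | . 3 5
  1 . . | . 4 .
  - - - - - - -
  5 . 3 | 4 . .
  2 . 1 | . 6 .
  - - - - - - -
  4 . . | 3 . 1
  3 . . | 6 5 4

Step 1. [r5c3∈{2,5,6}] 6 has one home in col 3: r5c3 ⇒ r5c3=6.
Step 2. [r3c6∈{2}] nothing but 2 survives at r3c6. So r3c6=2.
Step 3. [r2c2∈{3,5}] in row 2, 3 fits only at r2c2 ⇒ r2c2=3.
Step 4. [r6c2∈{1}] r6c2 is down to just 1 ⇒ r6c2=1.
Step 5. [r1c3∈{4}] nothing but 4 survives at r1c3. So r1c3=4.
Step 6. [r6c3∈{2}] nothing but 2 survives at r6c3 ⇒ r6c3=2.
Step 7. [r3c5∈{1}] nothing but 1 survives at r3c5. So r3c5=1.
Step 8. [r2c4∈{2}] only 2 remains possible at r2c4 ⇒ r2c4=2.
Step 9. [r2c3∈{5}] nothing but 5 survives at r2c3, so r2c3=5.
Step 10. [r4c4∈{5}] only 5 remains possible at r4c4 ⇒ r4c4=5.
Step 11. [r5c2∈{5}] r5c2 has the single candidate 5 ⇒ r5c2=5.
Step 12. [r4c2∈{4}] r4c2's peers cover all but 4 ⇒ r4c2=4.
Step 13. [r3c2∈{6}] r3c2 is down to just 6 ⇒ r3c2=6.
Step 14. [r2c6∈{6}] nothing but 6 survives at r2c6. So r2c6=6.
Step 15. [r4c6∈{3}] only 3 remains possible at r4c6 ⇒ r4c6=3.
Step 16. [r5c5∈{2}] nothing but 2 survives at r5c5. So r5c5=2.
Step 17. [r1c4∈{1}] nothing but 1 survives at r1c4, so r1c4=1.

Answer: 6 2 4 1 3 5 / 1 3 5 2 4 6 / 5 6 3 4 1 2 / 2 4 1 5 6 3 / 4 5 6 3 2 1 / 3 1 2 6 5 4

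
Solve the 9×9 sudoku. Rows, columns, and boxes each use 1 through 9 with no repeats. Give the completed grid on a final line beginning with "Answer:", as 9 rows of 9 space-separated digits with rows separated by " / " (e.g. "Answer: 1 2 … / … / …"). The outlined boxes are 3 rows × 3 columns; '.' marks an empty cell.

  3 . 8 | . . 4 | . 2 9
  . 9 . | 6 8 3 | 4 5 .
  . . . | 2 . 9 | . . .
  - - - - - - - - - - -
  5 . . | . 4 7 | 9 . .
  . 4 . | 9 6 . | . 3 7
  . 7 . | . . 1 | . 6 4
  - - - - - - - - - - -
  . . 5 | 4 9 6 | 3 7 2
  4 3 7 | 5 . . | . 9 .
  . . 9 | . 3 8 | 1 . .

Step 1. [r2c9∈{1}] r2c9's peers cover all but 1 ⇒ r2c9=1.
Step 2. [r4c9∈{8}] r4c9 is down to just 8 ⇒ r4c9=8.
Step 3. [r1c4∈{1,7}] r1c4 is the only open cell in col 4 admitting 1 ⇒ r1c4=1.
Step 4. [r2c3∈{2}] nothing but 2 survives at r2c3, so r2c3=2.
Step 5. [r4c2∈{1,2,6}] r4c2 is the only open cell in row 4 admitting 2 ⇒ r4c2=2.
Step 6. [r9c2∈{6}] r9c2 has the single candidate 6. So r9c2=6.
Step 7. [r3c1∈{1,6,7}] r3c1 is the only open cell in col 1 admitting 6 ⇒ r3c1=6.
Step 8. [r5c1∈{1,8}] in row 5, 8 fits only at r5c1. So r5c1=8.
Step 9. [r5c6∈{2,5}] col 6 places 5 nowhere but r5c6 ⇒ r5c6=5.
Step 10. [r4c3∈{1,3,6}] in row 4, 6 fits only at r4c3, so r4c3=6.
Step 11. [r6c5∈{2}] r6c5 has the single candidate 2. So r6c5=2.
Step 12. [r1c2∈{5}] nothing but 5 survives at r1c2 ⇒ r1c2=5.
Step 13. [r1c7∈{6,7}] across row 1, 6 lands solely at r1c7, so r1c7=6.
Step 14. [r3c2∈{1}] r3c2's peers cover all but 1 ⇒ r3c2=1.
Step 15. [r3c7∈{7,8}] col 7 places 7 nowhere but r3c7, so r3c7=7.
Step 16. [r4c4∈{3}] r4c4 has the single candidate 3. So r4c4=3.
Step 17. [r6c3∈{3}] r6c3's peers cover all but 3. So r6c3=3.
Step 18. [r1c5∈{7}] r1c5 has the single candidate 7. So r1c5=7.
Step 19. [r9c4∈{7}] r9c4 has the single candidate 7 ⇒ r9c4=7.
Step 20. [r8c9∈{6}] r8c9's peers cover all but 6, so r8c9=6.
Step 21. [r4c8∈{1}] nothing but 1 survives at r4c8, so r4c8=1.
Step 22. [r9c1∈{2}] r9c1 has the single candidate 2, so r9c1=2.
Step 23. [r5c7∈{2}] only 2 remains possible at r5c7. So r5c7=2.
Step 24. [r8c5∈{1}] r8c5 is down to just 1. So r8c5=1.
Step 25. [r3c5∈{5}] nothing but 5 survives at r3c5. So r3c5=5.
Step 26. [r8c7∈{8}] r8c7's peers cover all but 8. So r8c7=8.
Step 27. [r8c6∈{2}] r8c6 has the single candidate 2 ⇒ r8c6=2.
Step 28. [r7c1∈{1}] r7c1's peers cover all but 1. So r7c1=1.
Step 29. [r6c7∈{5}] only 5 remains possible at r6c7, so r6c7=5.
Step 30. [r6c1∈{9}] nothing but 9 survives at r6c1, so r6c1=9.
Step 31. [r3c9∈{3}] r3c9's peers cover all but 3. So r3c9=3.
Step 32. [r9c8∈{4}] nothing but 4 survives at r9c8, so r9c8=4.
Step 33. [r3c8∈{8}] only 8 remains possible at r3c8 ⇒ r3c8=8.
Step 34. [r9c9∈{5}] r9c9's peers cover all but 5, so r9c9=5.
Step 35. [r5c3∈{1}] only 1 remains possible at r5c3. So r5c3=1.
Step 36. [r7c2∈{8}] r7c2 is down to just 8, so r7c2=8.
Step 37. [r2c1∈{7}] r2c1 is down to just 7 ⇒ r2c1=7.
Step 38. [r3c3∈{4}] nothing but 4 survives at r3c3. So r3c3=4.
Step 39. [r6c4∈{8}] r6c4's peers cover all but 8 ⇒ r6c4=8.

Answer: 3 5 8 1 7 4 6 2 9 / 7 9 2 6 8 3 4 5 1 / 6 1 4 2 5 9 7 8 3 / 5 2 6 3 4 7 9 1 8 / 8 4 1 9 6 5 2 3 7 / 9 7 3 8 2 1 5 6 4 / 1 8 5 4 9 6 3 7 2 / 4 3 7 5 1 2 8 9 6 / 2 6 9 7 3 8 1 4 5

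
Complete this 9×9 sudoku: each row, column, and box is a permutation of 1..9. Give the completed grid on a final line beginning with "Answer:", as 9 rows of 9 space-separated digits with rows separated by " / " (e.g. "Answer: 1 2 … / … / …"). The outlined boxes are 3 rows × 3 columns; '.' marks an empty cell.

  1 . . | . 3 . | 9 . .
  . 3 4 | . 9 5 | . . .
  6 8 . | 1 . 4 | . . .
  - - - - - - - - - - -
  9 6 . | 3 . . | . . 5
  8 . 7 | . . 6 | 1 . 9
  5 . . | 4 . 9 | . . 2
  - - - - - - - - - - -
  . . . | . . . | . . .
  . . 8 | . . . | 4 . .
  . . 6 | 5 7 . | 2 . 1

Step 1. [r3c5∈{2}] r3c5 has the single candidate 2, so r3c5=2.
Step 2. [r5c8∈{3,4}] across row 5, 3 lands solely at r5c8 ⇒ r5c8=3.
Step 3. [r4c6∈{1,2,7,8}] in box 5, 7 fits only at r4c6, so r4c6=7.
Step 4. [r1c6∈{8}] r1c6 has the single candidate 8 ⇒ r1c6=8.
Step 5. [r7c4∈{2,6,8,9}] across col 4, 8 lands solely at r7c4, so r7c4=8.
Step 6. [r4c7∈{8}] only 8 remains possible at r4c7. So r4c7=8.
Step 7. [r6c2∈{1}] r6c2 has the single candidate 1. So r6c2=1.
Step 8. [r7c3∈{1,2,3,5,9}] col 3 places 1 nowhere but r7c3. So r7c3=1.
Step 9. [r8c4∈{2,6,9}] in col 4, 9 fits only at r8c4 ⇒ r8c4=9.
Step 10. [r2c8∈{1,2,6,7,8}] across row 2, 1 lands solely at r2c8 ⇒ r2c8=1.
Step 11. [r1c8∈{2,4,5,6,7}] col 8 places 2 nowhere but r1c8, so r1c8=2.
Step 12. [r2c1∈{2,7}] row 2 places 2 nowhere but r2c1, so r2c1=2.
Step 13. [r1c2∈{5,7}] 7 has one home in box 1: r1c2 ⇒ r1c2=7.
Step 14. [r2c4∈{6,7}] across col 4, 7 lands solely at r2c4, so r2c4=7.
Step 15. [r2c7∈{6}] r2c7's peers cover all but 6, so r2c7=6.
Step 16. [r8c6∈{1,2,3}] col 6 places 1 nowhere but r8c6 ⇒ r8c6=1.
Step 17. [r8c2∈{2,5}] 2 has one home in row 8: r8c2 ⇒ r8c2=2.
Step 18. [r8c8∈{5,6,7}] in row 8, 5 fits only at r8c8, so r8c8=5.
Step 19. [r3c8∈{7}] r3c8 has the single candidate 7, so r3c8=7.
Step 20. [r3c9∈{3}] nothing but 3 survives at r3c9. So r3c9=3.
Step 21. [r7c5∈{4,6}] across col 5, 4 lands solely at r7c5. So r7c5=4.
Step 22. [r8c1∈{3,7}] across row 8, 3 lands solely at r8c1. So r8c1=3.
Step 23. [r8c9∈{6,7}] r8c9 is the only open cell in row 8 admitting 7. So r8c9=7.
Step 24. [r1c3∈{5}] r1c3 is down to just 5. So r1c3=5.
Step 25. [r6c8∈{6}] r6c8 has the single candidate 6 ⇒ r6c8=6.
Step 26. [r7c8∈{9}] r7c8's peers cover all but 9, so r7c8=9.
Step 27. [r9c2∈{4,9}] row 9 places 9 nowhere but r9c2 ⇒ r9c2=9.
Step 28. [r7c7∈{3}] r7c7 is down to just 3 ⇒ r7c7=3.
Step 29. [r7c9∈{6}] r7c9's peers cover all but 6. So r7c9=6.
Step 30. [r1c4∈{6}] r1c4 is down to just 6, so r1c4=6.
Step 31. [r2c9∈{8}] r2c9 has the single candidate 8. So r2c9=8.
Step 32. [r6c5∈{8}] r6c5 has the single candidate 8, so r6c5=8.
Step 33. [r9c8∈{8}] r9c8 is down to just 8, so r9c8=8.
Step 34. [r5c2∈{4}] r5c2 has the single candidate 4. So r5c2=4.
Step 35. [r4c5∈{1}] nothing but 1 survives at r4c5 ⇒ r4c5=1.
Step 36. [r9c6∈{3}] only 3 remains possible at r9c6, so r9c6=3.
Step 37. [r6c7∈{7}] only 7 remains possible at r6c7. So r6c7=7.
Step 38. [r4c3∈{2}] r4c3 has the single candidate 2. So r4c3=2.
Step 39. [r7c2∈{5}] r7c2 is down to just 5 ⇒ r7c2=5.
Step 40. [r9c1∈{4}] r9c1 has the single candidate 4 ⇒ r9c1=4.
Step 41. [r5c4∈{2}] r5c4's peers cover all but 2. So r5c4=2.
Step 42. [r5c5∈{5}] only 5 remains possible at r5c5. So r5c5=5.
Step 43. [r6c3∈{3}] only 3 remains possible at r6c3, so r6c3=3.
Step 44. [r3c7∈{5}] nothing but 5 survives at r3c7, so r3c7=5.
Step 45. [r7c1∈{7}] only 7 remains possible at r7c1, so r7c1=7.
Step 46. [r1c9∈{4}] r1c9 is down to just 4, so r1c9=4.
Step 47. [r4c8∈{4}] nothing but 4 survives at r4c8, so r4c8=4.
Step 48. [r3c3∈{9}] r3c3 has the single candidate 9 ⇒ r3c3=9.
Step 49. [r7c6∈{2}] r7c6's peers cover all but 2. So r7c6=2.
Step 50. [r8c5∈{6}] r8c5's peers cover all but 6, so r8c5=6.

Answer: 1 7 5 6 3 8 9 2 4 / 2 3 4 7 9 5 6 1 8 / 6 8 9 1 2 4 5 7 3 / 9 6 2 3 1 7 8 4 5 / 8 4 7 2 5 6 1 3 9 / 5 1 3 4 8 9 7 6 2 / 7 5 1 8 4 2 3 9 6 / 3 2 8 9 6 1 4 5 7 / 4 9 6 5 7 3 2 8 1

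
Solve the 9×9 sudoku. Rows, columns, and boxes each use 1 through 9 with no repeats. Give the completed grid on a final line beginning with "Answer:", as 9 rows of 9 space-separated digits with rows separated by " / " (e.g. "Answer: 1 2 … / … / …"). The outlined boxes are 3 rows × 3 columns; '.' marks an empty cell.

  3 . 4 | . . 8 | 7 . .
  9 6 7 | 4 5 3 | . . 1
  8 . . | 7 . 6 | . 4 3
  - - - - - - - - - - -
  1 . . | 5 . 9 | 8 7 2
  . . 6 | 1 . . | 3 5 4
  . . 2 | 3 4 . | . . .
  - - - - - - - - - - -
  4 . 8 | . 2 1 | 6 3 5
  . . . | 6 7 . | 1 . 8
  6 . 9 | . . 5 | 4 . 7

Step 1. [r1c2∈{1,2,5}] r1c2 is the only open cell in row 1 admitting 5 ⇒ r1c2=5.
Step 2. [r9c8∈{2}] r9c8 is down to just 2, so r9c8=2.
Step 3. [r5c1∈{7}] r5c1's peers cover all but 7. So r5c1=7.
Step 4. [r6c7∈{9}] nothing but 9 survives at r6c7 ⇒ r6c7=9.
Step 5. [r1c9∈{6,9}] in col 9, 9 fits only at r1c9. So r1c9=9.
Step 6. [r3c2∈{1,2}] across box 1, 2 lands solely at r3c2. So r3c2=2.
Step 7. [r8c2∈{3}] nothing but 3 survives at r8c2, so r8c2=3.
Step 8. [r5c5∈{8}] r5c5's peers cover all but 8, so r5c5=8.
Step 9. [r1c5∈{1}] only 1 remains possible at r1c5, so r1c5=1.
Step 10. [r1c8∈{6}] r1c8 has the single candidate 6 ⇒ r1c8=6.
Step 11. [r8c3∈{5}] r8c3 has the single candidate 5 ⇒ r8c3=5.
Step 12. [r7c4∈{9}] only 9 remains possible at r7c4, so r7c4=9.
Step 13. [r3c3∈{1}] r3c3 is down to just 1 ⇒ r3c3=1.
Step 14. [r3c7∈{5}] r3c7 is down to just 5 ⇒ r3c7=5.
Step 15. [r6c9∈{6}] r6c9's peers cover all but 6. So r6c9=6.
Step 16. [r6c6∈{7}] r6c6 has the single candidate 7. So r6c6=7.
Step 17. [r6c1∈{5}] nothing but 5 survives at r6c1 ⇒ r6c1=5.
Step 18. [r2c8∈{8}] r2c8's peers cover all but 8, so r2c8=8.
Step 19. [r1c4∈{2}] nothing but 2 survives at r1c4 ⇒ r1c4=2.
Step 20. [r3c5∈{9}] r3c5 is down to just 9, so r3c5=9.
Step 21. [r6c2∈{8}] nothing but 8 survives at r6c2 ⇒ r6c2=8.
Step 22. [r4c3∈{3}] r4c3's peers cover all but 3 ⇒ r4c3=3.
Step 23. [r4c5∈{6}] r4c5 has the single candidate 6. So r4c5=6.
Step 24. [r8c1∈{2}] r8c1's peers cover all but 2. So r8c1=2.
Step 25. [r4c2∈{4}] nothing but 4 survives at r4c2, so r4c2=4.
Step 26. [r9c2∈{1}] only 1 remains possible at r9c2, so r9c2=1.
Step 27. [r5c2∈{9}] r5c2 is down to just 9, so r5c2=9.
Step 28. [r6c8∈{1}] r6c8 has the single candidate 1. So r6c8=1.
Step 29. [r7c2∈{7}] only 7 remains possible at r7c2. So r7c2=7.
Step 30. [r8c8∈{9}] only 9 remains possible at r8c8 ⇒ r8c8=9.
Step 31. [r5c6∈{2}] only 2 remains possible at r5c6. So r5c6=2.
Step 32. [r8c6∈{4}] nothing but 4 survives at r8c6, so r8c6=4.
Step 33. [r9c4∈{8}] only 8 remains possible at r9c4. So r9c4=8.
Step 34. [r2c7∈{2}] r2c7 is down to just 2, so r2c7=2.
Step 35. [r9c5∈{3}] r9c5's peers cover all but 3 ⇒ r9c5=3.

Answer: 3 5 4 2 1 8 7 6 9 / 9 6 7 4 5 3 2 8 1 / 8 2 1 7 9 6 5 4 3 / 1 4 3 5 6 9 8 7 2 / 7 9 6 1 8 2 3 5 4 / 5 8 2 3 4 7 9 1 6 / 4 7 8 9 2 1 6 3 5 / 2 3 5 6 7 4 1 9 8 / 6 1 9 8 3 5 4 2 7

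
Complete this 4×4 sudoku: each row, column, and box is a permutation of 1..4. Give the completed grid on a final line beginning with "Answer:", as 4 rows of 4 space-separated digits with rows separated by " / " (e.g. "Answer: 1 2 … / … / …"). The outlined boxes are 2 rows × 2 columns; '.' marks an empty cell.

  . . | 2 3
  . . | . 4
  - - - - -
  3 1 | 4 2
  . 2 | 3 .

Step 1. [r1c1∈{1,4}] in row 1, 1 fits only at r1c1 ⇒ r1c1=1.
Step 2. [r4c4∈{1}] nothing but 1 survives at r4c4, so r4c4=1.
Step 3. [r2c3∈{1}] only 1 remains possible at r2c3. So r2c3=1.
Step 4. [r4c1∈{4}] nothing but 4 survives at r4c1. So r4c1=4.
Step 5. [r1c2∈{4}] r1c2 is down to just 4, so r1c2=4.
Step 6. [r2c2∈{3}] only 3 remains possible at r2c2, so r2c2=3.
Step 7. [r2c1∈{2}] only 2 remains possible at r2c1, so r2c1=2.

Answer: 1 4 2 3 / 2 3 1 4 / 3 1 4 2 / 4 2 3 1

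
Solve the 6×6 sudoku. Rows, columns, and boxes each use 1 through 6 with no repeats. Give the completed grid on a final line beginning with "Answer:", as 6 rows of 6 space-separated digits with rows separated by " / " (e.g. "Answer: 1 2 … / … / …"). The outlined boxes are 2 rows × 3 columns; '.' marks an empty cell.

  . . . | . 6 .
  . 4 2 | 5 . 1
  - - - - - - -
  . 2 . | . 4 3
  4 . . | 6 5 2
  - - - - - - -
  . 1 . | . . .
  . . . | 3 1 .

Step 1. [r6c2∈{5,6}] across col 2, 6 lands solely at r6c2. So r6c2=6.
Step 2. [r4c3∈{1,3}] in row 4, 1 fits only at r4c3, so r4c3=1.
Step 3. [r1c6∈{4}] r1c6 is down to just 4. So r1c6=4.
Step 4. [r6c6∈{5}] r6c6 has the single candidate 5. So r6c6=5.
Step 5. [r1c2∈{3,5}] 5 has one home in col 2: r1c2. So r1c2=5.
Step 6. [r1c3∈{3}] r1c3 has the single candidate 3, so r1c3=3.
Step 7. [r3c3∈{5,6}] 6 has one home in col 3: r3c3, so r3c3=6.
Step 8. [r5c3∈{4,5}] 5 has one home in col 3: r5c3 ⇒ r5c3=5.
Step 9. [r5c5∈{2}] r5c5 is down to just 2 ⇒ r5c5=2.
Step 10. [r1c1∈{1}] r1c1 is down to just 1. So r1c1=1.
Step 11. [r4c2∈{3}] r4c2's peers cover all but 3, so r4c2=3.
Step 12. [r5c6∈{6}] nothing but 6 survives at r5c6, so r5c6=6.
Step 13. [r6c3∈{4}] r6c3 is down to just 4. So r6c3=4.
Step 14. [r3c4∈{1}] r3c4 has the single candidate 1 ⇒ r3c4=1.
Step 15. [r3c1∈{5}] only 5 remains possible at r3c1, so r3c1=5.
Step 16. [r2c5∈{3}] r2c5's peers cover all but 3 ⇒ r2c5=3.
Step 17. [r1c4∈{2}] r1c4's peers cover all but 2 ⇒ r1c4=2.
Step 18. [r5c1∈{3}] only 3 remains possible at r5c1. So r5c1=3.
Step 19. [r6c1∈{2}] r6c1's peers cover all but 2 ⇒ r6c1=2.
Step 20. [r5c4∈{4}] r5c4 is down to just 4. So r5c4=4.
Step 21. [r2c1∈{6}] only 6 remains possible at r2c1, so r2c1=6.

Answer: 1 5 3 2 6 4 / 6 4 2 5 3 1 / 5 2 6 1 4 3 / 4 3 1 6 5 2 / 3 1 5 4 2 6 / 2 6 4 3 1 5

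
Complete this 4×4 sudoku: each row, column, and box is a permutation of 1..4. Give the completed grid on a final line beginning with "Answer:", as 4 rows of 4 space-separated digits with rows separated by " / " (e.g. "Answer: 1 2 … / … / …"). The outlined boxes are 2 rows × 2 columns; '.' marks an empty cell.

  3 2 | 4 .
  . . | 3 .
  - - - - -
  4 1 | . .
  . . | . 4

Step 1. [r3c3∈{2}] nothing but 2 survives at r3c3 ⇒ r3c3=2.
Step 2. [r2c1∈{1}] only 1 remains possible at r2c1 ⇒ r2c1=1.
Step 3. [r2c2∈{4}] r2c2's peers cover all but 4, so r2c2=4.
Step 4. [r3c4∈{3}] r3c4 has the single candidate 3. So r3c4=3.
Step 5. [r4c1∈{2}] r4c1 has the single candidate 2 ⇒ r4c1=2.
Step 6. [r4c2∈{3}] r4c2's peers cover all but 3, so r4c2=3.
Step 7. [r1c4∈{1}] r1c4 has the single candidate 1. So r1c4=1.
Step 8. [r4c3∈{1}] nothing but 1 survives at r4c3, so r4c3=1.
Step 9. [r2c4∈{2}] r2c4 has the single candidate 2, so r2c4=2.

Answer: 3 2 4 1 / 1 4 3 2 / 4 1 2 3 / 2 3 1 4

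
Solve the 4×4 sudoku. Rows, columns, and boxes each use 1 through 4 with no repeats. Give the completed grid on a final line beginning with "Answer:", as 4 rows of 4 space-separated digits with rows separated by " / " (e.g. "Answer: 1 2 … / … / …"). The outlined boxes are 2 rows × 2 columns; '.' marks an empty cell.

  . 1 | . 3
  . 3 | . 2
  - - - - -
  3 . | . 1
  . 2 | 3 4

Step 1. [r2c1∈{4}] r2c1's peers cover all but 4, so r2c1=4.
Step 2. [r1c3∈{4}] nothing but 4 survives at r1c3 ⇒ r1c3=4.
Step 3. [r3c3∈{2}] only 2 remains possible at r3c3 ⇒ r3c3=2.
Step 4. [r3c2∈{4}] nothing but 4 survives at r3c2. So r3c2=4.
Step 5. [r4c1∈{1}] only 1 remains possible at r4c1 ⇒ r4c1=1.
Step 6. [r2c3∈{1}] r2c3 has the single candidate 1, so r2c3=1.
Step 7. [r1c1∈{2}] r1c1's peers cover all but 2 ⇒ r1c1=2.

Answer: 2 1 4 3 / 4 3 1 2 / 3 4 2 1 / 1 2 3 4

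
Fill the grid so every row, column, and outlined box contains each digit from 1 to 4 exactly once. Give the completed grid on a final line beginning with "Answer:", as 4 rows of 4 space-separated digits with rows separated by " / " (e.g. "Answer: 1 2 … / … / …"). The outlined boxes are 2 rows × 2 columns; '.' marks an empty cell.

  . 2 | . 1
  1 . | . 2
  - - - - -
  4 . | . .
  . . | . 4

Step 1. [r3c3∈{1,2,3}] across row 3, 2 lands solely at r3c3. So r3c3=2.
Step 2. [r1c1∈{3}] nothing but 3 survives at r1c1, so r1c1=3.
Step 3. [r2c3∈{3,4}] 3 has one home in row 2: r2c3 ⇒ r2c3=3.
Step 4. [r3c2∈{1,3}] r3c2 is the only open cell in row 3 admitting 1, so r3c2=1.
Step 5. [r1c3∈{4}] r1c3 has the single candidate 4 ⇒ r1c3=4.
Step 6. [r4c2∈{3}] r4c2 has the single candidate 3. So r4c2=3.
Step 7. [r4c1∈{2}] nothing but 2 survives at r4c1, so r4c1=2.
Step 8. [r3c4∈{3}] nothing but 3 survives at r3c4 ⇒ r3c4=3.
Step 9. [r2c2∈{4}] r2c2 is down to just 4, so r2c2=4.
Step 10. [r4c3∈{1}] nothing but 1 survives at r4c3 ⇒ r4c3=1.

Answer: 3 2 4 1 / 1 4 3 2 / 4 1 2 3 / 2 3 1 4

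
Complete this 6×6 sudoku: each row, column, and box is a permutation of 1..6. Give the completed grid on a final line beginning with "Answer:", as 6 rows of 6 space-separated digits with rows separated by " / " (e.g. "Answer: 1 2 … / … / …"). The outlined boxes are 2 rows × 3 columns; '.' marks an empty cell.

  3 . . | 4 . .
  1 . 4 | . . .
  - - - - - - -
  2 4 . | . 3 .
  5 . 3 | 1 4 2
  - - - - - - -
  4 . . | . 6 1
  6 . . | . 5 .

Step 1. [r4c2∈{6}] r4c2's peers cover all but 6, so r4c2=6.
Step 2. [r1c3∈{2,5,6}] col 3 places 6 nowhere but r1c3 ⇒ r1c3=6.
Step 3. [r1c6∈{5}] r1c6 is down to just 5. So r1c6=5.
Step 4. [r1c2∈{2}] r1c2's peers cover all but 2 ⇒ r1c2=2.
Step 5. [r6c2∈{1,3}] r6c2 is the only open cell in col 2 admitting 1, so r6c2=1.
Step 6. [r3c6∈{6}] r3c6 is down to just 6 ⇒ r3c6=6.
Step 7. [r5c3∈{2,5}] in col 3, 5 fits only at r5c3 ⇒ r5c3=5.
Step 8. [r5c4∈{2,3}] row 5 places 2 nowhere but r5c4. So r5c4=2.
Step 9. [r6c4∈{3}] r6c4 is down to just 3, so r6c4=3.
Step 10. [r3c3∈{1}] r3c3 is down to just 1 ⇒ r3c3=1.
Step 11. [r1c5∈{1}] r1c5's peers cover all but 1, so r1c5=1.
Step 12. [r2c2∈{5}] r2c2's peers cover all but 5. So r2c2=5.
Step 13. [r2c5∈{2}] r2c5 has the single candidate 2. So r2c5=2.
Step 14. [r5c2∈{3}] r5c2 is down to just 3, so r5c2=3.
Step 15. [r2c4∈{6}] r2c4 is down to just 6. So r2c4=6.
Step 16. [r2c6∈{3}] only 3 remains possible at r2c6 ⇒ r2c6=3.
Step 17. [r3c4∈{5}] nothing but 5 survives at r3c4 ⇒ r3c4=5.
Step 18. [r6c3∈{2}] only 2 remains possible at r6c3, so r6c3=2.
Step 19. [r6c6∈{4}] nothing but 4 survives at r6c6 ⇒ r6c6=4.

Answer: 3 2 6 4 1 5 / 1 5 4 6 2 3 / 2 4 1 5 3 6 / 5 6 3 1 4 2 / 4 3 5 2 6 1 / 6 1 2 3 5 4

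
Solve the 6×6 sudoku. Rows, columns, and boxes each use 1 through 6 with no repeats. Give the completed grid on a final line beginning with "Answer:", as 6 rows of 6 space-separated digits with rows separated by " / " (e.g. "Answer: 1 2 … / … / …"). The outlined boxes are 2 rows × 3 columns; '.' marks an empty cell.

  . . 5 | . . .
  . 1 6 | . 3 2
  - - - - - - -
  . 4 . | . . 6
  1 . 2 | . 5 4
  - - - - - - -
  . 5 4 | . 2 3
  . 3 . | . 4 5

Step 1. [r5c4∈{1,6}] in row 5, 1 fits only at r5c4. So r5c4=1.
Step 2. [r1c1∈{2,3,4}] r1c1 is the only open cell in row 1 admitting 3 ⇒ r1c1=3.
Step 3. [r1c5∈{1,6}] across col 5, 6 lands solely at r1c5 ⇒ r1c5=6.
Step 4. [r6c4∈{6}] r6c4's peers cover all but 6. So r6c4=6.
Step 5. [r1c4∈{4}] nothing but 4 survives at r1c4 ⇒ r1c4=4.
Step 6. [r3c4∈{2,3}] in row 3, 2 fits only at r3c4 ⇒ r3c4=2.
Step 7. [r3c3∈{3}] r3c3 has the single candidate 3. So r3c3=3.
Step 8. [r6c3∈{1}] r6c3's peers cover all but 1, so r6c3=1.
Step 9. [r3c5∈{1}] only 1 remains possible at r3c5 ⇒ r3c5=1.
Step 10. [r1c2∈{2}] r1c2 has the single candidate 2. So r1c2=2.
Step 11. [r6c1∈{2}] r6c1 is down to just 2 ⇒ r6c1=2.
Step 12. [r5c1∈{6}] nothing but 6 survives at r5c1. So r5c1=6.
Step 13. [r2c4∈{5}] r2c4's peers cover all but 5. So r2c4=5.
Step 14. [r4c4∈{3}] nothing but 3 survives at r4c4, so r4c4=3.
Step 15. [r4c2∈{6}] r4c2 is down to just 6. So r4c2=6.
Step 16. [r2c1∈{4}] only 4 remains possible at r2c1. So r2c1=4.
Step 17. [r3c1∈{5}] r3c1's peers cover all but 5, so r3c1=5.
Step 18. [r1c6∈{1}] r1c6's peers cover all but 1, so r1c6=1.

Answer: 3 2 5 4 6 1 / 4 1 6 5 3 2 / 5 4 3 2 1 6 / 1 6 2 3 5 4 / 6 5 4 1 2 3 / 2 3 1 6 4 5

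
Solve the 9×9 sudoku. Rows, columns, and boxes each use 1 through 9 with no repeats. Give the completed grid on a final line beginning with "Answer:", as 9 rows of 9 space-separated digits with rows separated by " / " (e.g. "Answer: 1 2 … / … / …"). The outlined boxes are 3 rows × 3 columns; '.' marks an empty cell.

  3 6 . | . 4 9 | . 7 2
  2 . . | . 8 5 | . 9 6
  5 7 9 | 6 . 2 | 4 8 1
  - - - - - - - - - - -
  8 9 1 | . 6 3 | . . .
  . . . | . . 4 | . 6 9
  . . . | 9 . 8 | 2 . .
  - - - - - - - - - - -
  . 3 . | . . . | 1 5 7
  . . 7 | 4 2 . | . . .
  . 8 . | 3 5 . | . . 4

Step 1. [r4c9∈{5}] r4c9 is down to just 5 ⇒ r4c9=5.
Step 2. [r5c4∈{1,2,5,7}] col 4 places 5 nowhere but r5c4, so r5c4=5.
Step 3. [r7c6∈{6}] r7c6 is down to just 6. So r7c6=6.
Step 4. [r6c9∈{3}] only 3 remains possible at r6c9 ⇒ r6c9=3.
Step 5. [r5c1∈{7}] r5c1's peers cover all but 7, so r5c1=7.
Step 6. [r2c2∈{1,4}] in box 1, 1 fits only at r2c2. So r2c2=1.
Step 7. [r6c2∈{4,5}] col 2 places 4 nowhere but r6c2 ⇒ r6c2=4.
Step 8. [r7c3∈{2,4}] row 7 places 2 nowhere but r7c3 ⇒ r7c3=2.
Step 9. [r9c3∈{6}] only 6 remains possible at r9c3 ⇒ r9c3=6.
Step 10. [r8c7∈{3,6,8,9}] row 8 places 6 nowhere but r8c7. So r8c7=6.
Step 11. [r8c1∈{1,9}] 9 has one home in row 8: r8c1. So r8c1=9.
Step 12. [r6c5∈{1,7}] 7 has one home in row 6: r6c5, so r6c5=7.
Step 13. [r8c6∈{1}] nothing but 1 survives at r8c6, so r8c6=1.
Step 14. [r8c9∈{8}] r8c9 has the single candidate 8, so r8c9=8.
Step 15. [r1c3∈{8}] r1c3's peers cover all but 8, so r1c3=8.
Step 16. [r5c2∈{2}] r5c2 has the single candidate 2 ⇒ r5c2=2.
Step 17. [r9c8∈{2}] r9c8's peers cover all but 2, so r9c8=2.
Step 18. [r6c3∈{5}] nothing but 5 survives at r6c3. So r6c3=5.
Step 19. [r6c8∈{1}] r6c8's peers cover all but 1 ⇒ r6c8=1.
Step 20. [r4c8∈{4}] r4c8's peers cover all but 4 ⇒ r4c8=4.
Step 21. [r1c7∈{5}] r1c7 is down to just 5, so r1c7=5.
Step 22. [r5c7∈{8}] nothing but 8 survives at r5c7, so r5c7=8.
Step 23. [r7c1∈{4}] r7c1 is down to just 4 ⇒ r7c1=4.
Step 24. [r4c7∈{7}] nothing but 7 survives at r4c7, so r4c7=7.
Step 25. [r7c5∈{9}] nothing but 9 survives at r7c5. So r7c5=9.
Step 26. [r9c7∈{9}] r9c7 is down to just 9 ⇒ r9c7=9.
Step 27. [r8c2∈{5}] r8c2's peers cover all but 5. So r8c2=5.
Step 28. [r2c3∈{4}] only 4 remains possible at r2c3. So r2c3=4.
Step 29. [r1c4∈{1}] r1c4 has the single candidate 1. So r1c4=1.
Step 30. [r8c8∈{3}] r8c8 has the single candidate 3. So r8c8=3.
Step 31. [r6c1∈{6}] r6c1's peers cover all but 6 ⇒ r6c1=6.
Step 32. [r7c4∈{8}] only 8 remains possible at r7c4 ⇒ r7c4=8.
Step 33. [r4c4∈{2}] r4c4's peers cover all but 2 ⇒ r4c4=2.
Step 34. [r2c4∈{7}] nothing but 7 survives at r2c4. So r2c4=7.
Step 35. [r5c3∈{3}] only 3 remains possible at r5c3. So r5c3=3.
Step 36. [r2c7∈{3}] only 3 remains possible at r2c7, so r2c7=3.
Step 37. [r5c5∈{1}] r5c5 has the single candidate 1. So r5c5=1.
Step 38. [r9c6∈{7}] r9c6 has the single candidate 7 ⇒ r9c6=7.
Step 39. [r9c1∈{1}] r9c1 is down to just 1. So r9c1=1.
Step 40. [r3c5∈{3}] r3c5 is down to just 3. So r3c5=3.

Answer: 3 6 8 1 4 9 5 7 2 / 2 1 4 7 8 5 3 9 6 / 5 7 9 6 3 2 4 8 1 / 8 9 1 2 6 3 7 4 5 / 7 2 3 5 1 4 8 6 9 / 6 4 5 9 7 8 2 1 3 / 4 3 2 8 9 6 1 5 7 / 9 5 7 4 2 1 6 3 8 / 1 8 6 3 5 7 9 2 4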